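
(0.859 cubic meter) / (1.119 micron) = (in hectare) 76.76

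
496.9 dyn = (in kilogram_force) 0.0005067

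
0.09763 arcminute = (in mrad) 0.0284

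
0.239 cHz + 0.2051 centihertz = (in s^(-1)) 0.004441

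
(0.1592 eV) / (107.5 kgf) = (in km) 2.419e-26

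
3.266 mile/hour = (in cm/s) 146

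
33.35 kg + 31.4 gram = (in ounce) 1177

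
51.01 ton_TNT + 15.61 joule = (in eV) 1.332e+30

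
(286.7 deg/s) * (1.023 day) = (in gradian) 2.816e+07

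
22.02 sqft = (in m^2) 2.046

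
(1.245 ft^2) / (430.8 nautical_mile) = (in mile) 9.008e-11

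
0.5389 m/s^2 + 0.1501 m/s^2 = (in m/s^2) 0.689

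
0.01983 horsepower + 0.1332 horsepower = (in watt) 114.1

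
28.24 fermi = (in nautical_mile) 1.525e-17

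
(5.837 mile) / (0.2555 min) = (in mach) 1.8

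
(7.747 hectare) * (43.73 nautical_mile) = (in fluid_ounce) 2.122e+14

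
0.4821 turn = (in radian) 3.029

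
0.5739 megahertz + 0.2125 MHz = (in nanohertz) 7.864e+14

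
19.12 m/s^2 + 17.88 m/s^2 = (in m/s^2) 37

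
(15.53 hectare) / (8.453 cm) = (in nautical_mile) 992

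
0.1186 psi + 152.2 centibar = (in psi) 22.19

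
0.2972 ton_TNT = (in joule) 1.243e+09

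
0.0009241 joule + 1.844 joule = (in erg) 1.845e+07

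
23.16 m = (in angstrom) 2.316e+11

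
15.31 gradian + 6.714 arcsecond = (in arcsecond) 4.961e+04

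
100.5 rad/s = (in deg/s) 5758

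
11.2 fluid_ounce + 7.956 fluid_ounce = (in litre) 0.5665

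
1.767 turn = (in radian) 11.1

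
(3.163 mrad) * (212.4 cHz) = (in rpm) 0.06415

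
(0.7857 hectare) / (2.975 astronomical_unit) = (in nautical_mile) 9.532e-12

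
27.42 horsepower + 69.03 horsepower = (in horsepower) 96.45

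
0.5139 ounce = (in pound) 0.03212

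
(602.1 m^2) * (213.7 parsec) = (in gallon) 1.049e+24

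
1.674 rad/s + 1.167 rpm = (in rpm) 17.15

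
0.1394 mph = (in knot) 0.1211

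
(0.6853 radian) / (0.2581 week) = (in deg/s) 0.0002515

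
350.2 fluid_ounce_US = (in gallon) 2.736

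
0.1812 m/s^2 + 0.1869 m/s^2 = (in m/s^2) 0.3681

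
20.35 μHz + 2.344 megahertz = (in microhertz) 2.344e+12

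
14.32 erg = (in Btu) 1.357e-09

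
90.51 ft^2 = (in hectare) 0.0008409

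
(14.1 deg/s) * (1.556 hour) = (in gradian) 8.776e+04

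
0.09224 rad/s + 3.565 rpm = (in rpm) 4.446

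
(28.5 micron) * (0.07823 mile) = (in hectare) 3.588e-07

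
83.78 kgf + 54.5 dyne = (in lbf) 184.7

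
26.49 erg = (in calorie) 6.331e-07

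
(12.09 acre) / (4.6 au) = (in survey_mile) 4.418e-11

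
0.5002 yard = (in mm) 457.4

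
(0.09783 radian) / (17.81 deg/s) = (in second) 0.3147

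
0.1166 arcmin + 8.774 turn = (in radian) 55.13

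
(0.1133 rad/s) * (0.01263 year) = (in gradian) 2.873e+06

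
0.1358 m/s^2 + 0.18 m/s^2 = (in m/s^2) 0.3158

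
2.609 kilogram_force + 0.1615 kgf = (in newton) 27.17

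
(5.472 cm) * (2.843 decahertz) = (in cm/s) 155.6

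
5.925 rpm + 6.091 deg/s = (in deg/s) 41.64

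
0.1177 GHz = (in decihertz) 1.177e+09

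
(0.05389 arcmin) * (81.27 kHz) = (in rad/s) 1.274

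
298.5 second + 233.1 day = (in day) 233.1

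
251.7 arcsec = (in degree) 0.06992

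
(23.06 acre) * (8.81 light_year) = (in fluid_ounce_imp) 2.738e+26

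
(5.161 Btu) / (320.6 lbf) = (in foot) 12.53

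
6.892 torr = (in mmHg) 6.892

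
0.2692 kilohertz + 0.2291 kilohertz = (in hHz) 4.983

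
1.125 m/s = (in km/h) 4.05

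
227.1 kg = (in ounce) 8011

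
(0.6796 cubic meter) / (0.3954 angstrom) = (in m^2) 1.719e+10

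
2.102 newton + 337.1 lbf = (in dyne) 1.502e+08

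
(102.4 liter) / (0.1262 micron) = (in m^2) 8.114e+05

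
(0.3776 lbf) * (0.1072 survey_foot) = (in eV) 3.425e+17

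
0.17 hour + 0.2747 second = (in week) 0.001012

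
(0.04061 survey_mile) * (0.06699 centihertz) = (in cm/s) 4.378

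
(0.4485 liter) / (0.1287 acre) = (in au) 5.756e-18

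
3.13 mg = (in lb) 6.9e-06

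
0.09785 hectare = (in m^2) 978.5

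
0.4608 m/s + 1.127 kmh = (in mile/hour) 1.731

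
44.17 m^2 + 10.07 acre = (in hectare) 4.08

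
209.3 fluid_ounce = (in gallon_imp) 1.362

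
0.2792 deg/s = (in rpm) 0.04653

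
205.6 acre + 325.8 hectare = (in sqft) 4.402e+07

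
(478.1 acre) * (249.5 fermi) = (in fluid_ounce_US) 0.01632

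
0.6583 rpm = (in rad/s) 0.06894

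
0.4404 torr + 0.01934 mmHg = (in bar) 0.0006129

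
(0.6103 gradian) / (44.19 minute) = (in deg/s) 0.0002072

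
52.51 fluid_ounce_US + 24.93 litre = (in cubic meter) 0.02648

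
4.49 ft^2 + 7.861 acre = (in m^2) 3.181e+04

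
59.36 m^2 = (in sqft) 638.9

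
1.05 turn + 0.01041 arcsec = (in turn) 1.05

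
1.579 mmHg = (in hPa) 2.105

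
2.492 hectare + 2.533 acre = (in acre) 8.691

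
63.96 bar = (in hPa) 6.396e+04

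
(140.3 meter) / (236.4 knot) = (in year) 3.658e-08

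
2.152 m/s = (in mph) 4.814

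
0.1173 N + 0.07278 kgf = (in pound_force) 0.1868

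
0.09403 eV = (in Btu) 1.428e-23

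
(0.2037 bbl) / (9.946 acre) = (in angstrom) 8046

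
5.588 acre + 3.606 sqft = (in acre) 5.588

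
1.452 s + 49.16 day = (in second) 4.247e+06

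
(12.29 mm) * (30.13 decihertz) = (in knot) 0.07198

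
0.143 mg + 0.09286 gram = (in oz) 0.003281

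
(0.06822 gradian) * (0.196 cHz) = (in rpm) 2.006e-05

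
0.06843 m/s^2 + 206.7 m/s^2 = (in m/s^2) 206.8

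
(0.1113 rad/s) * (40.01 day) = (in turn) 6.123e+04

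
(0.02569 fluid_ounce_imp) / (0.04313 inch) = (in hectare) 6.663e-08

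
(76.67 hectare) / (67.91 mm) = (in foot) 3.704e+07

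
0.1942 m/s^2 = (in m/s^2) 0.1942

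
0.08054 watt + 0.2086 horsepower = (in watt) 155.6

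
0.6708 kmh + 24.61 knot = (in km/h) 46.25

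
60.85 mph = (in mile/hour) 60.85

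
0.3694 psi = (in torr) 19.1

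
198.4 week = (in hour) 3.333e+04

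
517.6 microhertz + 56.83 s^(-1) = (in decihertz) 568.3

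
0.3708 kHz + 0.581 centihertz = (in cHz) 3.708e+04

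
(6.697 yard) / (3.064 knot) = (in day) 4.497e-05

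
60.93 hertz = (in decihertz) 609.3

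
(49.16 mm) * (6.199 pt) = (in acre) 2.657e-08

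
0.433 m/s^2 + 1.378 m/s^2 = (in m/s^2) 1.811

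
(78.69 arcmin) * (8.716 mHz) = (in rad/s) 0.0001995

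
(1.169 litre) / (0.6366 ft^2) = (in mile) 1.228e-05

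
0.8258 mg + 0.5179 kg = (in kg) 0.5179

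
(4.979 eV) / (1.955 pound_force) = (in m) 9.173e-20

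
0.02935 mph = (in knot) 0.0255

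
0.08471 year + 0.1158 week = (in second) 2.741e+06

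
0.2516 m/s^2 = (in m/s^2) 0.2516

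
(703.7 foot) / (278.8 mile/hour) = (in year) 5.457e-08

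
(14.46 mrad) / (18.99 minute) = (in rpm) 0.0001212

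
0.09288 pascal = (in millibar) 0.0009288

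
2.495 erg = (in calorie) 5.963e-08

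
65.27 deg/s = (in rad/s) 1.139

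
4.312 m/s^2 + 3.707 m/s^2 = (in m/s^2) 8.019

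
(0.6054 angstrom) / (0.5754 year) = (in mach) 9.798e-21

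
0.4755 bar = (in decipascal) 4.755e+05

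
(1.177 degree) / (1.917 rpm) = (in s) 0.1023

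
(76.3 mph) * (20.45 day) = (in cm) 6.027e+09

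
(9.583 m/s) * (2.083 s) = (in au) 1.334e-10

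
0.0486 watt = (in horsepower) 6.517e-05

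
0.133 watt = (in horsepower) 0.0001784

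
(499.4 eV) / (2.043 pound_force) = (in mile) 5.471e-21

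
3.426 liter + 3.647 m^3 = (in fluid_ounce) 1.234e+05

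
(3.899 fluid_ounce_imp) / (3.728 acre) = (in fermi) 7.343e+06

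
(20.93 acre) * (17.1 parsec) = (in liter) 4.469e+25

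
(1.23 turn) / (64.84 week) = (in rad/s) 1.971e-07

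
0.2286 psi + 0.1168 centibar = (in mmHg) 12.7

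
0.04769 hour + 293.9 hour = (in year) 0.03356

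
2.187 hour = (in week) 0.01302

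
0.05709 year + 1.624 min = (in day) 20.84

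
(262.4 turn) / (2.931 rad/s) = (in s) 562.5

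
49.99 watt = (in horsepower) 0.06704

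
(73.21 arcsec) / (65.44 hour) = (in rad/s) 1.507e-09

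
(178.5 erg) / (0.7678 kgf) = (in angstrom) 2.371e+04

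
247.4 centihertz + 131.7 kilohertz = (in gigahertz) 0.0001317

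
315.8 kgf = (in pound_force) 696.2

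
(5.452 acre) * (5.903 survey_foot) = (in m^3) 3.97e+04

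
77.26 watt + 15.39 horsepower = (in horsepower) 15.49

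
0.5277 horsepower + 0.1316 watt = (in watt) 393.6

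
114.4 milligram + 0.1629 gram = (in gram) 0.2773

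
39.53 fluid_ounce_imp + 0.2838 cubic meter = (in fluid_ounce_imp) 1.003e+04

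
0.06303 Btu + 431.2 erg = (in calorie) 15.89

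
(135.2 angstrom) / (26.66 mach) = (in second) 1.489e-12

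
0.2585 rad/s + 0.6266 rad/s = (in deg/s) 50.71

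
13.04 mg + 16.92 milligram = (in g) 0.02996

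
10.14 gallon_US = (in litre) 38.38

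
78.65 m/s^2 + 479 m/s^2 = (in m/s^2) 557.6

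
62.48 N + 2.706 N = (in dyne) 6.519e+06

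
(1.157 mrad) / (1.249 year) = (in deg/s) 1.683e-09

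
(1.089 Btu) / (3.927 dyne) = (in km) 2.926e+04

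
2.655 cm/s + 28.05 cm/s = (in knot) 0.5969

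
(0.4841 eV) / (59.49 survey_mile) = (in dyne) 8.101e-20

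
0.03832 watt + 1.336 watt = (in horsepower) 0.001843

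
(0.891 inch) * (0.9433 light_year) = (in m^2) 2.02e+14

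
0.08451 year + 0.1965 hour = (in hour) 740.5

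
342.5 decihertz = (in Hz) 34.25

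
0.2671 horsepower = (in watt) 199.2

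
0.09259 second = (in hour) 2.572e-05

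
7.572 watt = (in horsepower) 0.01015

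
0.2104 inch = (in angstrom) 5.344e+07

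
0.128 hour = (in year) 1.461e-05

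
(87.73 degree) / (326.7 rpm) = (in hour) 1.243e-05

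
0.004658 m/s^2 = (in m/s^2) 0.004658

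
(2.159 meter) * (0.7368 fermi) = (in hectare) 1.591e-19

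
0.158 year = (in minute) 8.304e+04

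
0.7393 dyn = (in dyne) 0.7393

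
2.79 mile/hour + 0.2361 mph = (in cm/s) 135.3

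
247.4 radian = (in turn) 39.37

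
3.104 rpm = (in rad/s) 0.3251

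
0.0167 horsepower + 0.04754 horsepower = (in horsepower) 0.06424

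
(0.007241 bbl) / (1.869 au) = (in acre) 1.017e-18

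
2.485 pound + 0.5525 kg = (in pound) 3.703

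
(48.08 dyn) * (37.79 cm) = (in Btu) 1.722e-07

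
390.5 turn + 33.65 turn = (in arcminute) 9.162e+06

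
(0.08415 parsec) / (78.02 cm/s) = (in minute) 5.547e+13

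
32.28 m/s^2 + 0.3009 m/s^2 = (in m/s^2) 32.58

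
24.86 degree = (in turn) 0.06906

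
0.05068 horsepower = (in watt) 37.79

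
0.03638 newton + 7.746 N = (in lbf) 1.75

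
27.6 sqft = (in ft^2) 27.6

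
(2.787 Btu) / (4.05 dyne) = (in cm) 7.26e+09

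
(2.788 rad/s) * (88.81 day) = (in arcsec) 4.413e+12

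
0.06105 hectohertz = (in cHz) 610.5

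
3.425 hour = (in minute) 205.5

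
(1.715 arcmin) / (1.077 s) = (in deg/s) 0.02654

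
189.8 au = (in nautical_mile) 1.533e+10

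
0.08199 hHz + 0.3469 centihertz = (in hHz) 0.08202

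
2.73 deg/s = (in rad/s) 0.04765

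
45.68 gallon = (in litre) 172.9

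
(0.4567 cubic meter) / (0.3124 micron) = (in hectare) 146.2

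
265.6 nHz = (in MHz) 2.656e-13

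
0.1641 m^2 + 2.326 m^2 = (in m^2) 2.49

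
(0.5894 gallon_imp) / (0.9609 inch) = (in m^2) 0.1098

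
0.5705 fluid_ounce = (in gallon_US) 0.004457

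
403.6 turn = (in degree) 1.453e+05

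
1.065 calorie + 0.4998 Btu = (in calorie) 127.1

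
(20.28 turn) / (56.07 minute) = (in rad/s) 0.03788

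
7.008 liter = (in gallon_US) 1.851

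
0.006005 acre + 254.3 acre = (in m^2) 1.029e+06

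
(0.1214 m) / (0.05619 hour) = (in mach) 1.763e-06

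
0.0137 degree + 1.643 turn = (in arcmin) 3.549e+04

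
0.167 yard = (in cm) 15.27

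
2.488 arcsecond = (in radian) 1.206e-05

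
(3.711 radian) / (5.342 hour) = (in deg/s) 0.01106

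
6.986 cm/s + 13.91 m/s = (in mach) 0.04106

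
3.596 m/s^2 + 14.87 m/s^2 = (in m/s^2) 18.47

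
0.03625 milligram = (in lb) 7.992e-08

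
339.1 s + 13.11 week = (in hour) 2203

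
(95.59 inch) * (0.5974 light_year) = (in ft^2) 1.477e+17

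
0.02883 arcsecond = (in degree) 8.008e-06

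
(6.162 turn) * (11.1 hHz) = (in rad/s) 4.298e+04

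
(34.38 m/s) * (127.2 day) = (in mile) 2.348e+05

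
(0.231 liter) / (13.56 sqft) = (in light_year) 1.938e-20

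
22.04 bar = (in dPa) 2.204e+07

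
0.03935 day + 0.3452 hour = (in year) 0.0001472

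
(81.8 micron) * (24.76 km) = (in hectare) 0.0002025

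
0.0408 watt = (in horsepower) 5.471e-05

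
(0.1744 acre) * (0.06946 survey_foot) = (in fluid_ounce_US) 5.053e+05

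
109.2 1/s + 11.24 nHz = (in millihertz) 1.092e+05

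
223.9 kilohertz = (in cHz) 2.239e+07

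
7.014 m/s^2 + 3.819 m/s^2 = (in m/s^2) 10.83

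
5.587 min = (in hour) 0.09312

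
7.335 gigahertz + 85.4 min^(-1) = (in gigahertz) 7.335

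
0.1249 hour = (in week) 0.0007435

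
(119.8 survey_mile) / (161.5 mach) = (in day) 4.058e-05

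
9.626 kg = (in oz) 339.5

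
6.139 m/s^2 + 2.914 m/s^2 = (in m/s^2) 9.053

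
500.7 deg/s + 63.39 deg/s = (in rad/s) 9.845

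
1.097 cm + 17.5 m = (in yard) 19.15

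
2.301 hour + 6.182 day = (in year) 0.0172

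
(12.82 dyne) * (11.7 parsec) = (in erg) 4.628e+20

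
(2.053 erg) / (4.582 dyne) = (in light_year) 4.736e-19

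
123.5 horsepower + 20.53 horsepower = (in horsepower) 144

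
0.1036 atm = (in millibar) 105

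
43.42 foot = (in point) 3.751e+04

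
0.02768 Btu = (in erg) 2.92e+08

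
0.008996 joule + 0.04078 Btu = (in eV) 2.686e+20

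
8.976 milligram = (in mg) 8.976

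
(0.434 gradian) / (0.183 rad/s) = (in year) 1.181e-09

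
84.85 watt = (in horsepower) 0.1138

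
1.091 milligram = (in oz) 3.848e-05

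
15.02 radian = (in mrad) 1.502e+04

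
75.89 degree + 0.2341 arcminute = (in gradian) 84.33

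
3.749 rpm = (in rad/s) 0.3926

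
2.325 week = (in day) 16.27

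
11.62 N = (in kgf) 1.185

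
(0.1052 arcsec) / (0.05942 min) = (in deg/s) 8.197e-06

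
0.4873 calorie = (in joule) 2.039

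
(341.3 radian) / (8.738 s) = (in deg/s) 2238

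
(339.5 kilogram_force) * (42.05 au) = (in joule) 2.094e+16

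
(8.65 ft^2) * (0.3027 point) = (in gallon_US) 0.02267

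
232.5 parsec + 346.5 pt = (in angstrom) 7.174e+28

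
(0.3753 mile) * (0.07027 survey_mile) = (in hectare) 6.83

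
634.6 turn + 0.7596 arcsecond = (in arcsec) 8.224e+08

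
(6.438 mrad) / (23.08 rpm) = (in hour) 7.399e-07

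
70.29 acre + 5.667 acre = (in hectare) 30.74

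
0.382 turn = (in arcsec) 4.951e+05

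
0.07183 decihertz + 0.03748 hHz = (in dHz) 37.55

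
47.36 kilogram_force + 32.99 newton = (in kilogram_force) 50.72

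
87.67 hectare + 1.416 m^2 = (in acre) 216.6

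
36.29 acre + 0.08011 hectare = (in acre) 36.49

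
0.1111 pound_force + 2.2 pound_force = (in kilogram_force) 1.048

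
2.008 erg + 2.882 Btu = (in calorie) 726.7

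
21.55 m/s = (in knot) 41.89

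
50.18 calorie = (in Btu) 0.199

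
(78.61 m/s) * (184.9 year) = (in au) 3.064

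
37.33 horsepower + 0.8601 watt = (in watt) 2.784e+04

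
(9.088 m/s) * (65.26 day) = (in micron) 5.124e+13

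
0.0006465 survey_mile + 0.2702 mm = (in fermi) 1.041e+15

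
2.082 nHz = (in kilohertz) 2.082e-12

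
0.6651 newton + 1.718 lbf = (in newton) 8.307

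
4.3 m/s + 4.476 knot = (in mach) 0.01939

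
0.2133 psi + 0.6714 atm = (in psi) 10.08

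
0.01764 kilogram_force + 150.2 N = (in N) 150.4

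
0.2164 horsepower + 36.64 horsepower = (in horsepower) 36.86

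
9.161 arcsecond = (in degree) 0.002545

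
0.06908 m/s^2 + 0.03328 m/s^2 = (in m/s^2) 0.1024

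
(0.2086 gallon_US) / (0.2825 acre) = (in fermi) 6.907e+08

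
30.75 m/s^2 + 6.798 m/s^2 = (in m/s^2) 37.55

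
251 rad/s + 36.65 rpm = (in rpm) 2434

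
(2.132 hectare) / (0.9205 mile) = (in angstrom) 1.439e+11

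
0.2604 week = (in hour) 43.75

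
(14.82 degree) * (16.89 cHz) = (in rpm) 0.4172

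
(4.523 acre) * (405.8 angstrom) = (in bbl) 0.004672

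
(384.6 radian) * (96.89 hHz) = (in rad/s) 3.726e+06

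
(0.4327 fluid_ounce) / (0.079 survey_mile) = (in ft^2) 1.083e-06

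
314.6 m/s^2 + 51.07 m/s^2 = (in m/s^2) 365.7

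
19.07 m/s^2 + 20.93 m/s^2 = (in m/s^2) 40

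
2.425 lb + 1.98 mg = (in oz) 38.8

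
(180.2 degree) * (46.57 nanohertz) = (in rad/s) 1.465e-07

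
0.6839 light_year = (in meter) 6.47e+15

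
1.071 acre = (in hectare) 0.4334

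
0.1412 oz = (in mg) 4003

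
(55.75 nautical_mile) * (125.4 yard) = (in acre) 2926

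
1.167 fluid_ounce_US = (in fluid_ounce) 1.167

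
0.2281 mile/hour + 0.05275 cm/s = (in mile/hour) 0.2293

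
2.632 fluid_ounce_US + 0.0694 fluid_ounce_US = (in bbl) 0.0005025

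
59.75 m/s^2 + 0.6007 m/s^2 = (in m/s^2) 60.35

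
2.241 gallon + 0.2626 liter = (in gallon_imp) 1.924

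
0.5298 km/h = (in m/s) 0.1472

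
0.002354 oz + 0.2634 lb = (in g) 119.5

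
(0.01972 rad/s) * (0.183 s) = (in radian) 0.003609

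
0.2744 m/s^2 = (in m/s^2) 0.2744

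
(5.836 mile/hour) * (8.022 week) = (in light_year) 1.338e-09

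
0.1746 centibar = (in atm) 0.001723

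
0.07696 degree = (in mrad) 1.343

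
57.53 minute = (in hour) 0.9588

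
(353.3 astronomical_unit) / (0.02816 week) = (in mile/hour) 6.942e+09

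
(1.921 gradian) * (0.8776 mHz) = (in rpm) 0.0002529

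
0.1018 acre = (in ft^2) 4434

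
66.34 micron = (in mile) 4.122e-08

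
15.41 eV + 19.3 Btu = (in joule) 2.036e+04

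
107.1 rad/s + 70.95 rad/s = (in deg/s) 1.02e+04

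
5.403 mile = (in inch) 3.423e+05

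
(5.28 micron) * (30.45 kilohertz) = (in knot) 0.3125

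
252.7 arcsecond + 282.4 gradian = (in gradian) 282.5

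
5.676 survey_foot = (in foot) 5.676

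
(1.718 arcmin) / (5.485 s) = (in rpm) 0.00087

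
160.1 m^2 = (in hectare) 0.01601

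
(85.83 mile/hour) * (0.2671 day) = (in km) 885.5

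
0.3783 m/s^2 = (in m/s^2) 0.3783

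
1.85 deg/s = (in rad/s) 0.03229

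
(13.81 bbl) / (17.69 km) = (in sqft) 0.001336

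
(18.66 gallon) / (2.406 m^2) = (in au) 1.962e-13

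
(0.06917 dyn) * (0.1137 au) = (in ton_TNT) 2.812e-06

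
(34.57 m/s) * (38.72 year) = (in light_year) 4.462e-06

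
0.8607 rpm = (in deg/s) 5.164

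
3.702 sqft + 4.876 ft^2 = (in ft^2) 8.578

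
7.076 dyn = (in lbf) 1.591e-05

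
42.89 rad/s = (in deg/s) 2457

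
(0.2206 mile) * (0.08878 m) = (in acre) 0.007788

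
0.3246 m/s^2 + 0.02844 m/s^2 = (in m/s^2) 0.353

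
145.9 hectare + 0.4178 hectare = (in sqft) 1.575e+07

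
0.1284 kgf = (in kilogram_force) 0.1284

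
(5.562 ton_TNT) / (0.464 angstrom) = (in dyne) 5.015e+25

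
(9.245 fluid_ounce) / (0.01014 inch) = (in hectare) 0.0001062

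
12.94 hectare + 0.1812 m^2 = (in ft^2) 1.393e+06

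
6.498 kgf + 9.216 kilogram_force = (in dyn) 1.541e+07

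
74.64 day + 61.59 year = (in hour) 5.413e+05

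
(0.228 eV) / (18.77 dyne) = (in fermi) 0.1946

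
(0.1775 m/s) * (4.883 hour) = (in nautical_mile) 1.685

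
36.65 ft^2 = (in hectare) 0.0003405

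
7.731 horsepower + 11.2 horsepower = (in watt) 1.412e+04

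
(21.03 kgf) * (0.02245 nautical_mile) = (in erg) 8.575e+10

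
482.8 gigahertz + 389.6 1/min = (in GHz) 482.8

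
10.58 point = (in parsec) 1.21e-19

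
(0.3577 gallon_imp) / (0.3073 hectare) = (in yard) 5.787e-07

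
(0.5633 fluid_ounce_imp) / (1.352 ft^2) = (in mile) 7.918e-08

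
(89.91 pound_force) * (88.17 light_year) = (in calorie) 7.973e+19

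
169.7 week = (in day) 1188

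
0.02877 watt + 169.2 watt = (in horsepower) 0.2269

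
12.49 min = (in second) 749.4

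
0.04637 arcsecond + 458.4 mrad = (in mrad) 458.4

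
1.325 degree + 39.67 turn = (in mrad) 2.493e+05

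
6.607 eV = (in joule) 1.059e-18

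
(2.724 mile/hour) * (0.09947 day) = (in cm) 1.047e+06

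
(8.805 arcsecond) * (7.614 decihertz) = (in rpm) 0.0003104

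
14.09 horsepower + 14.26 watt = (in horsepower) 14.11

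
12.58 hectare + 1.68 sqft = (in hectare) 12.58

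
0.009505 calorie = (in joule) 0.03977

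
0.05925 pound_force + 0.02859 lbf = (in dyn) 3.907e+04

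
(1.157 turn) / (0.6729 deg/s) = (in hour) 0.1719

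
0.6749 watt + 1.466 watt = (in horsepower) 0.002871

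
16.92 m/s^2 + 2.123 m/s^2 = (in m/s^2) 19.04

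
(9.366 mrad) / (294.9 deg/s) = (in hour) 5.055e-07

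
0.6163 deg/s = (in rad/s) 0.01076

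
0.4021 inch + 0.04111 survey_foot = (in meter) 0.02274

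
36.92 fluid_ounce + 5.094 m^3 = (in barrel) 32.05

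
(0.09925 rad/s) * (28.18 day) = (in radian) 2.416e+05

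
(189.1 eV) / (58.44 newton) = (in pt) 1.47e-15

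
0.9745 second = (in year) 3.09e-08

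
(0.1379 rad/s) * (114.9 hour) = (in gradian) 3.631e+06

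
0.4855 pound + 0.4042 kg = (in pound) 1.377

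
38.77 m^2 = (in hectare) 0.003877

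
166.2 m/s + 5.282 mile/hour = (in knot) 327.7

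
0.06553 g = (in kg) 6.553e-05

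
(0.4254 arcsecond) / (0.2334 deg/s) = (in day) 5.86e-09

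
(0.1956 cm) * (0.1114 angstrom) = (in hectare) 2.179e-18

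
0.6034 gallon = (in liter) 2.284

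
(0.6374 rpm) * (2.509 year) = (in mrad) 5.281e+09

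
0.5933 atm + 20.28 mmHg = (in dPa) 6.282e+05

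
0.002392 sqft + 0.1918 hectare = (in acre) 0.4739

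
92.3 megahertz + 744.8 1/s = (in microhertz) 9.23e+13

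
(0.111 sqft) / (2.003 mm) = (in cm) 514.8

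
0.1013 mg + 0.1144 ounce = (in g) 3.243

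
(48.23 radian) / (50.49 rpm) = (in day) 0.0001056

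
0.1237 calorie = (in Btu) 0.0004906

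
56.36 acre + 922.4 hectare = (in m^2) 9.452e+06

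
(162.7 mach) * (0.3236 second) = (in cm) 1.793e+06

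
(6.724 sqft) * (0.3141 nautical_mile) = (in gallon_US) 9.6e+04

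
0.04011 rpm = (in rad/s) 0.0042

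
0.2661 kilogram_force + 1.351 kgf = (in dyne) 1.586e+06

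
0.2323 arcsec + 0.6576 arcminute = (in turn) 3.062e-05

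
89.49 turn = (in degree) 3.222e+04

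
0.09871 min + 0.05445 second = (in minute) 0.09962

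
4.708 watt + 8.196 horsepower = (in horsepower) 8.202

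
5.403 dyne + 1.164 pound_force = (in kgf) 0.528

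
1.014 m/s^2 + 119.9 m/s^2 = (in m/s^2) 120.9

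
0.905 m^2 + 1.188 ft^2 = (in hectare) 0.0001015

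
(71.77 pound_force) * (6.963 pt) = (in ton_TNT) 1.874e-10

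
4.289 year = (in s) 1.353e+08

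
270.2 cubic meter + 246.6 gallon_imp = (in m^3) 271.3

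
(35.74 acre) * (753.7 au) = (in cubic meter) 1.631e+19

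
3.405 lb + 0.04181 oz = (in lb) 3.408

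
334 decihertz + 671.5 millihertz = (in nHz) 3.407e+10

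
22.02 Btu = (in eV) 1.45e+23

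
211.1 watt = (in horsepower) 0.2831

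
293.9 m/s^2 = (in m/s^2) 293.9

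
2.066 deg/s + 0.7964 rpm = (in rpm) 1.141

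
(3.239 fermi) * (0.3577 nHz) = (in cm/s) 1.159e-22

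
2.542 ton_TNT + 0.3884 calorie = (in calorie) 2.542e+09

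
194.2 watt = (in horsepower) 0.2604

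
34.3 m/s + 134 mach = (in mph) 1.021e+05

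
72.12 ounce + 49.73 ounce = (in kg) 3.454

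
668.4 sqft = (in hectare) 0.00621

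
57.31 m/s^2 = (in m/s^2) 57.31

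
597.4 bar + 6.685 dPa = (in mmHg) 4.481e+05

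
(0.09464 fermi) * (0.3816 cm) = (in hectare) 3.611e-23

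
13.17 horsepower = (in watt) 9821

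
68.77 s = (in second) 68.77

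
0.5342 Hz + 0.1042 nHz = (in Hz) 0.5342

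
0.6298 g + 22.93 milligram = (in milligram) 652.7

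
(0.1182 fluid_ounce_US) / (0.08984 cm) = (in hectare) 3.891e-07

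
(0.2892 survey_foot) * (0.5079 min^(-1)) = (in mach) 2.191e-06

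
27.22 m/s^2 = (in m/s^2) 27.22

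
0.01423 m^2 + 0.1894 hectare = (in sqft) 2.039e+04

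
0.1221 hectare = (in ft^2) 1.314e+04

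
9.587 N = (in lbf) 2.155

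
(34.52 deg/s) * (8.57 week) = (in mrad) 3.123e+09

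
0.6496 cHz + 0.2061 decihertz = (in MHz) 2.711e-08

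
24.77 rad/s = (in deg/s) 1419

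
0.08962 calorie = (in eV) 2.34e+18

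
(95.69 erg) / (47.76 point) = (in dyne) 56.79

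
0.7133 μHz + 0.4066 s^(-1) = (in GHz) 4.066e-10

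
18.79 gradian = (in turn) 0.04698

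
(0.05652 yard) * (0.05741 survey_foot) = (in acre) 2.235e-07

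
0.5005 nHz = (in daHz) 5.005e-11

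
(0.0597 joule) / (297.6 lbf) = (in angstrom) 4.51e+05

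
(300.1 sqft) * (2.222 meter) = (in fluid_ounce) 2.095e+06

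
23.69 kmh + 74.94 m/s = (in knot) 158.5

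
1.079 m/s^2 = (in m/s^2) 1.079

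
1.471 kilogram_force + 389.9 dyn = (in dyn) 1.443e+06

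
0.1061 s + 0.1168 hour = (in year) 1.334e-05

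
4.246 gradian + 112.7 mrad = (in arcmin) 616.7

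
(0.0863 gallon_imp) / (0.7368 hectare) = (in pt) 0.0001509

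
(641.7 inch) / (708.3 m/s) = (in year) 7.297e-10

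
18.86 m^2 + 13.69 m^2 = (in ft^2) 350.4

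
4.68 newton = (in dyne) 4.68e+05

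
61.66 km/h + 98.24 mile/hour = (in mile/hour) 136.6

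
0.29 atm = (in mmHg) 220.4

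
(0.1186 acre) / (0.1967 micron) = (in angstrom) 2.44e+19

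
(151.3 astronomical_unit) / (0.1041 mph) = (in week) 8.042e+08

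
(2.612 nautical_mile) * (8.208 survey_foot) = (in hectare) 1.21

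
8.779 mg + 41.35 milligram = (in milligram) 50.13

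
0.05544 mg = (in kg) 5.544e-08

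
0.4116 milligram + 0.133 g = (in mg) 133.4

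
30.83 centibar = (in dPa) 3.083e+05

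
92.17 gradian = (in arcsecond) 2.986e+05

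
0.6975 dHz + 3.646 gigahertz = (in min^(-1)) 2.188e+11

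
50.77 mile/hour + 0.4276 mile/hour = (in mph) 51.2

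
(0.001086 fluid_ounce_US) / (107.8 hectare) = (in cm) 2.979e-12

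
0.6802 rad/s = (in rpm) 6.495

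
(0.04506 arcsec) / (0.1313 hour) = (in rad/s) 4.622e-10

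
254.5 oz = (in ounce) 254.5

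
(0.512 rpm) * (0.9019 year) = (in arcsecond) 3.145e+11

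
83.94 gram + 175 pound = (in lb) 175.2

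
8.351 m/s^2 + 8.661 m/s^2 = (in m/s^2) 17.01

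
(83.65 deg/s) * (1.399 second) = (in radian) 2.042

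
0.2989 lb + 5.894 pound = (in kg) 2.809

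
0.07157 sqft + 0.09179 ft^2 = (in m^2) 0.01518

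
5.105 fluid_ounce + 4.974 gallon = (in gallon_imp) 4.175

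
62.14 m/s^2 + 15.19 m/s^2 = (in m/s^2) 77.33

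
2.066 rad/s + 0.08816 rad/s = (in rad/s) 2.154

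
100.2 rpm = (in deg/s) 601.2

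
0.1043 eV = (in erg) 1.671e-13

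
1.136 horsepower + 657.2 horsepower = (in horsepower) 658.3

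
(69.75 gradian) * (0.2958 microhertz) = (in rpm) 3.095e-06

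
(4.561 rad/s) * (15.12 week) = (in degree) 2.39e+09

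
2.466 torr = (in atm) 0.003245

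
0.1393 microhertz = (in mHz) 0.0001393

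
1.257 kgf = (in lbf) 2.771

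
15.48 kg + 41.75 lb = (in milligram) 3.442e+07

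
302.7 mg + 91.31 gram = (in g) 91.61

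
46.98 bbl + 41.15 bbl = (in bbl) 88.13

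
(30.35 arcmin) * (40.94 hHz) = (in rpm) 345.1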